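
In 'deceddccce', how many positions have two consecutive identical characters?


Looking for consecutive identical characters in 'deceddccce':
  pos 0-1: 'd' vs 'e' -> different
  pos 1-2: 'e' vs 'c' -> different
  pos 2-3: 'c' vs 'e' -> different
  pos 3-4: 'e' vs 'd' -> different
  pos 4-5: 'd' vs 'd' -> MATCH ('dd')
  pos 5-6: 'd' vs 'c' -> different
  pos 6-7: 'c' vs 'c' -> MATCH ('cc')
  pos 7-8: 'c' vs 'c' -> MATCH ('cc')
  pos 8-9: 'c' vs 'e' -> different
Consecutive identical pairs: ['dd', 'cc', 'cc']
Count: 3

3


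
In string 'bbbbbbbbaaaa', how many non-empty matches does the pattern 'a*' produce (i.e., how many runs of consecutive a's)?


Pattern 'a*' matches zero or more a's. We want non-empty runs of consecutive a's.
String: 'bbbbbbbbaaaa'
Walking through the string to find runs of a's:
  Run 1: positions 8-11 -> 'aaaa'
Non-empty runs found: ['aaaa']
Count: 1

1


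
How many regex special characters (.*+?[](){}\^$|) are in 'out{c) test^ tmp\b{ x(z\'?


Regex special characters are: . * + ? [ ] ( ) { } \ ^ $ |
Scanning 'out{c) test^ tmp\b{ x(z\':
  pos 3: '{' -> SPECIAL
  pos 5: ')' -> SPECIAL
  pos 11: '^' -> SPECIAL
  pos 16: '\' -> SPECIAL
  pos 18: '{' -> SPECIAL
  pos 21: '(' -> SPECIAL
  pos 23: '\' -> SPECIAL
Special chars found: ['{', ')', '^', '\\', '{', '(', '\\']
Total: 7

7


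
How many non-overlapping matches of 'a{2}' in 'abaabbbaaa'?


Pattern 'a{2}' matches exactly 2 consecutive a's (greedy, non-overlapping).
String: 'abaabbbaaa'
Scanning for runs of a's:
  Run at pos 0: 'a' (length 1) -> 0 match(es)
  Run at pos 2: 'aa' (length 2) -> 1 match(es)
  Run at pos 7: 'aaa' (length 3) -> 1 match(es)
Matches found: ['aa', 'aa']
Total: 2

2


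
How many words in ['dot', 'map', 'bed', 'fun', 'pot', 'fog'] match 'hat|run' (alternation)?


Alternation 'hat|run' matches either 'hat' or 'run'.
Checking each word:
  'dot' -> no
  'map' -> no
  'bed' -> no
  'fun' -> no
  'pot' -> no
  'fog' -> no
Matches: []
Count: 0

0


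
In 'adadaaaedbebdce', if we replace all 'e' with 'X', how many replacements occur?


re.sub('e', 'X', text) replaces every occurrence of 'e' with 'X'.
Text: 'adadaaaedbebdce'
Scanning for 'e':
  pos 7: 'e' -> replacement #1
  pos 10: 'e' -> replacement #2
  pos 14: 'e' -> replacement #3
Total replacements: 3

3


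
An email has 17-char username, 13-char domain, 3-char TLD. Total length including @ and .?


An email address has format: username@domain.tld
Username length: 17
'@' character: 1
Domain length: 13
'.' character: 1
TLD length: 3
Total = 17 + 1 + 13 + 1 + 3 = 35

35


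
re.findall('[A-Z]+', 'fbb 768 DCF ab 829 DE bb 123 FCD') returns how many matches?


Pattern '[A-Z]+' finds one or more uppercase letters.
Text: 'fbb 768 DCF ab 829 DE bb 123 FCD'
Scanning for matches:
  Match 1: 'DCF'
  Match 2: 'DE'
  Match 3: 'FCD'
Total matches: 3

3


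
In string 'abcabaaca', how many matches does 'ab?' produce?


Pattern 'ab?' matches 'a' optionally followed by 'b'.
String: 'abcabaaca'
Scanning left to right for 'a' then checking next char:
  Match 1: 'ab' (a followed by b)
  Match 2: 'ab' (a followed by b)
  Match 3: 'a' (a not followed by b)
  Match 4: 'a' (a not followed by b)
  Match 5: 'a' (a not followed by b)
Total matches: 5

5


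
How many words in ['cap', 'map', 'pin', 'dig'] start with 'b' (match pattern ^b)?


Pattern ^b anchors to start of word. Check which words begin with 'b':
  'cap' -> no
  'map' -> no
  'pin' -> no
  'dig' -> no
Matching words: []
Count: 0

0


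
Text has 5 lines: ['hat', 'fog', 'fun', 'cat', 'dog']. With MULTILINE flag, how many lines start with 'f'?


With MULTILINE flag, ^ matches the start of each line.
Lines: ['hat', 'fog', 'fun', 'cat', 'dog']
Checking which lines start with 'f':
  Line 1: 'hat' -> no
  Line 2: 'fog' -> MATCH
  Line 3: 'fun' -> MATCH
  Line 4: 'cat' -> no
  Line 5: 'dog' -> no
Matching lines: ['fog', 'fun']
Count: 2

2


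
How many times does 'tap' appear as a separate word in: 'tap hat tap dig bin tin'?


Scanning each word for exact match 'tap':
  Word 1: 'tap' -> MATCH
  Word 2: 'hat' -> no
  Word 3: 'tap' -> MATCH
  Word 4: 'dig' -> no
  Word 5: 'bin' -> no
  Word 6: 'tin' -> no
Total matches: 2

2


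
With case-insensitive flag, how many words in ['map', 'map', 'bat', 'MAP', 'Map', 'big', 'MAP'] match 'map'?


Case-insensitive matching: compare each word's lowercase form to 'map'.
  'map' -> lower='map' -> MATCH
  'map' -> lower='map' -> MATCH
  'bat' -> lower='bat' -> no
  'MAP' -> lower='map' -> MATCH
  'Map' -> lower='map' -> MATCH
  'big' -> lower='big' -> no
  'MAP' -> lower='map' -> MATCH
Matches: ['map', 'map', 'MAP', 'Map', 'MAP']
Count: 5

5


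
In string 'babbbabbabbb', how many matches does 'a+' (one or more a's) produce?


Pattern 'a+' matches one or more consecutive a's.
String: 'babbbabbabbb'
Scanning for runs of a:
  Match 1: 'a' (length 1)
  Match 2: 'a' (length 1)
  Match 3: 'a' (length 1)
Total matches: 3

3


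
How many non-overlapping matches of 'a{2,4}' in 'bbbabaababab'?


Pattern 'a{2,4}' matches between 2 and 4 consecutive a's (greedy).
String: 'bbbabaababab'
Finding runs of a's and applying greedy matching:
  Run at pos 3: 'a' (length 1)
  Run at pos 5: 'aa' (length 2)
  Run at pos 8: 'a' (length 1)
  Run at pos 10: 'a' (length 1)
Matches: ['aa']
Count: 1

1


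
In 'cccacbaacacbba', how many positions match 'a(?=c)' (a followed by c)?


Lookahead 'a(?=c)' matches 'a' only when followed by 'c'.
String: 'cccacbaacacbba'
Checking each position where char is 'a':
  pos 3: 'a' -> MATCH (next='c')
  pos 6: 'a' -> no (next='a')
  pos 7: 'a' -> MATCH (next='c')
  pos 9: 'a' -> MATCH (next='c')
Matching positions: [3, 7, 9]
Count: 3

3


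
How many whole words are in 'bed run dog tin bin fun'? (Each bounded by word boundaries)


Word boundaries (\b) mark the start/end of each word.
Text: 'bed run dog tin bin fun'
Splitting by whitespace:
  Word 1: 'bed'
  Word 2: 'run'
  Word 3: 'dog'
  Word 4: 'tin'
  Word 5: 'bin'
  Word 6: 'fun'
Total whole words: 6

6


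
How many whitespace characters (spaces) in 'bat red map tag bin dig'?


\s matches whitespace characters (spaces, tabs, etc.).
Text: 'bat red map tag bin dig'
This text has 6 words separated by spaces.
Number of spaces = number of words - 1 = 6 - 1 = 5

5


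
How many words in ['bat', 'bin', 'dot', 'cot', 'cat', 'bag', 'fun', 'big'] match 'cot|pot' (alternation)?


Alternation 'cot|pot' matches either 'cot' or 'pot'.
Checking each word:
  'bat' -> no
  'bin' -> no
  'dot' -> no
  'cot' -> MATCH
  'cat' -> no
  'bag' -> no
  'fun' -> no
  'big' -> no
Matches: ['cot']
Count: 1

1


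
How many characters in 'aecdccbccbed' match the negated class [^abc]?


Negated class [^abc] matches any char NOT in {a, b, c}
Scanning 'aecdccbccbed':
  pos 0: 'a' -> no (excluded)
  pos 1: 'e' -> MATCH
  pos 2: 'c' -> no (excluded)
  pos 3: 'd' -> MATCH
  pos 4: 'c' -> no (excluded)
  pos 5: 'c' -> no (excluded)
  pos 6: 'b' -> no (excluded)
  pos 7: 'c' -> no (excluded)
  pos 8: 'c' -> no (excluded)
  pos 9: 'b' -> no (excluded)
  pos 10: 'e' -> MATCH
  pos 11: 'd' -> MATCH
Total matches: 4

4


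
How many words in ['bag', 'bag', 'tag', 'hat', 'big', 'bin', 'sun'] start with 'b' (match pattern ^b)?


Pattern ^b anchors to start of word. Check which words begin with 'b':
  'bag' -> MATCH (starts with 'b')
  'bag' -> MATCH (starts with 'b')
  'tag' -> no
  'hat' -> no
  'big' -> MATCH (starts with 'b')
  'bin' -> MATCH (starts with 'b')
  'sun' -> no
Matching words: ['bag', 'bag', 'big', 'bin']
Count: 4

4


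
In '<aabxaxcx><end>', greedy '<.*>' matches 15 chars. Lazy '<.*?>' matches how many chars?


Greedy '<.*>' tries to match as MUCH as possible.
Lazy '<.*?>' tries to match as LITTLE as possible.

String: '<aabxaxcx><end>'
Greedy '<.*>' starts at first '<' and extends to the LAST '>': '<aabxaxcx><end>' (15 chars)
Lazy '<.*?>' starts at first '<' and stops at the FIRST '>': '<aabxaxcx>' (10 chars)

10


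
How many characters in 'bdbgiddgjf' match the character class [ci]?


Character class [ci] matches any of: {c, i}
Scanning string 'bdbgiddgjf' character by character:
  pos 0: 'b' -> no
  pos 1: 'd' -> no
  pos 2: 'b' -> no
  pos 3: 'g' -> no
  pos 4: 'i' -> MATCH
  pos 5: 'd' -> no
  pos 6: 'd' -> no
  pos 7: 'g' -> no
  pos 8: 'j' -> no
  pos 9: 'f' -> no
Total matches: 1

1


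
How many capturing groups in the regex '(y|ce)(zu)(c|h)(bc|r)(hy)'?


To count capturing groups, count each '(' that starts a group.
Pattern: '(y|ce)(zu)(c|h)(bc|r)(hy)'
Walking through the pattern:
  Position 0: '(' -> group #1
  Position 6: '(' -> group #2
  Position 10: '(' -> group #3
  Position 15: '(' -> group #4
  Position 21: '(' -> group #5
Total capturing groups: 5

5


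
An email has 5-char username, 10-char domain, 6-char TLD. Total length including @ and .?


An email address has format: username@domain.tld
Username length: 5
'@' character: 1
Domain length: 10
'.' character: 1
TLD length: 6
Total = 5 + 1 + 10 + 1 + 6 = 23

23


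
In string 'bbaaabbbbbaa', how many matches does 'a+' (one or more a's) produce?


Pattern 'a+' matches one or more consecutive a's.
String: 'bbaaabbbbbaa'
Scanning for runs of a:
  Match 1: 'aaa' (length 3)
  Match 2: 'aa' (length 2)
Total matches: 2

2


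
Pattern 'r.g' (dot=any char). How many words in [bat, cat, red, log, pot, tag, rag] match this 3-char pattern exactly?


Pattern 'r.g' means: starts with 'r', any single char, ends with 'g'.
Checking each word (must be exactly 3 chars):
  'bat' (len=3): no
  'cat' (len=3): no
  'red' (len=3): no
  'log' (len=3): no
  'pot' (len=3): no
  'tag' (len=3): no
  'rag' (len=3): MATCH
Matching words: ['rag']
Total: 1

1


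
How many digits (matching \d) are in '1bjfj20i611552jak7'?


\d matches any digit 0-9.
Scanning '1bjfj20i611552jak7':
  pos 0: '1' -> DIGIT
  pos 5: '2' -> DIGIT
  pos 6: '0' -> DIGIT
  pos 8: '6' -> DIGIT
  pos 9: '1' -> DIGIT
  pos 10: '1' -> DIGIT
  pos 11: '5' -> DIGIT
  pos 12: '5' -> DIGIT
  pos 13: '2' -> DIGIT
  pos 17: '7' -> DIGIT
Digits found: ['1', '2', '0', '6', '1', '1', '5', '5', '2', '7']
Total: 10

10


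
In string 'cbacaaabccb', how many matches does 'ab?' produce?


Pattern 'ab?' matches 'a' optionally followed by 'b'.
String: 'cbacaaabccb'
Scanning left to right for 'a' then checking next char:
  Match 1: 'a' (a not followed by b)
  Match 2: 'a' (a not followed by b)
  Match 3: 'a' (a not followed by b)
  Match 4: 'ab' (a followed by b)
Total matches: 4

4


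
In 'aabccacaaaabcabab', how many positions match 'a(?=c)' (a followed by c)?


Lookahead 'a(?=c)' matches 'a' only when followed by 'c'.
String: 'aabccacaaaabcabab'
Checking each position where char is 'a':
  pos 0: 'a' -> no (next='a')
  pos 1: 'a' -> no (next='b')
  pos 5: 'a' -> MATCH (next='c')
  pos 7: 'a' -> no (next='a')
  pos 8: 'a' -> no (next='a')
  pos 9: 'a' -> no (next='a')
  pos 10: 'a' -> no (next='b')
  pos 13: 'a' -> no (next='b')
  pos 15: 'a' -> no (next='b')
Matching positions: [5]
Count: 1

1


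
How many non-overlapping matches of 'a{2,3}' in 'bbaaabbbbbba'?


Pattern 'a{2,3}' matches between 2 and 3 consecutive a's (greedy).
String: 'bbaaabbbbbba'
Finding runs of a's and applying greedy matching:
  Run at pos 2: 'aaa' (length 3)
  Run at pos 11: 'a' (length 1)
Matches: ['aaa']
Count: 1

1


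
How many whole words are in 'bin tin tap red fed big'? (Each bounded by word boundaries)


Word boundaries (\b) mark the start/end of each word.
Text: 'bin tin tap red fed big'
Splitting by whitespace:
  Word 1: 'bin'
  Word 2: 'tin'
  Word 3: 'tap'
  Word 4: 'red'
  Word 5: 'fed'
  Word 6: 'big'
Total whole words: 6

6


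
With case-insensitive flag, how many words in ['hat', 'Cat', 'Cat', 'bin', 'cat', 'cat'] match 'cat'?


Case-insensitive matching: compare each word's lowercase form to 'cat'.
  'hat' -> lower='hat' -> no
  'Cat' -> lower='cat' -> MATCH
  'Cat' -> lower='cat' -> MATCH
  'bin' -> lower='bin' -> no
  'cat' -> lower='cat' -> MATCH
  'cat' -> lower='cat' -> MATCH
Matches: ['Cat', 'Cat', 'cat', 'cat']
Count: 4

4


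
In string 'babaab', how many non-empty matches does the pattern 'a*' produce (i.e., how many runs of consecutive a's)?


Pattern 'a*' matches zero or more a's. We want non-empty runs of consecutive a's.
String: 'babaab'
Walking through the string to find runs of a's:
  Run 1: positions 1-1 -> 'a'
  Run 2: positions 3-4 -> 'aa'
Non-empty runs found: ['a', 'aa']
Count: 2

2


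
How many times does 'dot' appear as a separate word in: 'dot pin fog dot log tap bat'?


Scanning each word for exact match 'dot':
  Word 1: 'dot' -> MATCH
  Word 2: 'pin' -> no
  Word 3: 'fog' -> no
  Word 4: 'dot' -> MATCH
  Word 5: 'log' -> no
  Word 6: 'tap' -> no
  Word 7: 'bat' -> no
Total matches: 2

2


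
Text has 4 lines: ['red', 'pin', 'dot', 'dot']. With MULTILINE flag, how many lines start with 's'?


With MULTILINE flag, ^ matches the start of each line.
Lines: ['red', 'pin', 'dot', 'dot']
Checking which lines start with 's':
  Line 1: 'red' -> no
  Line 2: 'pin' -> no
  Line 3: 'dot' -> no
  Line 4: 'dot' -> no
Matching lines: []
Count: 0

0


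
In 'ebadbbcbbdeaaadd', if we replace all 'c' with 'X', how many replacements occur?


re.sub('c', 'X', text) replaces every occurrence of 'c' with 'X'.
Text: 'ebadbbcbbdeaaadd'
Scanning for 'c':
  pos 6: 'c' -> replacement #1
Total replacements: 1

1


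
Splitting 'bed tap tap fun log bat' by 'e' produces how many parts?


Splitting by 'e' breaks the string at each occurrence of the separator.
Text: 'bed tap tap fun log bat'
Parts after split:
  Part 1: 'b'
  Part 2: 'd tap tap fun log bat'
Total parts: 2

2


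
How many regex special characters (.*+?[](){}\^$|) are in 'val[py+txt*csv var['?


Regex special characters are: . * + ? [ ] ( ) { } \ ^ $ |
Scanning 'val[py+txt*csv var[':
  pos 3: '[' -> SPECIAL
  pos 6: '+' -> SPECIAL
  pos 10: '*' -> SPECIAL
  pos 18: '[' -> SPECIAL
Special chars found: ['[', '+', '*', '[']
Total: 4

4


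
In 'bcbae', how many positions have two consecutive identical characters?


Looking for consecutive identical characters in 'bcbae':
  pos 0-1: 'b' vs 'c' -> different
  pos 1-2: 'c' vs 'b' -> different
  pos 2-3: 'b' vs 'a' -> different
  pos 3-4: 'a' vs 'e' -> different
Consecutive identical pairs: []
Count: 0

0


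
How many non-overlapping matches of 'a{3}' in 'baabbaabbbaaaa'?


Pattern 'a{3}' matches exactly 3 consecutive a's (greedy, non-overlapping).
String: 'baabbaabbbaaaa'
Scanning for runs of a's:
  Run at pos 1: 'aa' (length 2) -> 0 match(es)
  Run at pos 5: 'aa' (length 2) -> 0 match(es)
  Run at pos 10: 'aaaa' (length 4) -> 1 match(es)
Matches found: ['aaa']
Total: 1

1


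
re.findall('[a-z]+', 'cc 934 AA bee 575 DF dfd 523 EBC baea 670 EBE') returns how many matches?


Pattern '[a-z]+' finds one or more lowercase letters.
Text: 'cc 934 AA bee 575 DF dfd 523 EBC baea 670 EBE'
Scanning for matches:
  Match 1: 'cc'
  Match 2: 'bee'
  Match 3: 'dfd'
  Match 4: 'baea'
Total matches: 4

4


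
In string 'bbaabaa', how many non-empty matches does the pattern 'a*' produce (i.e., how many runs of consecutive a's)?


Pattern 'a*' matches zero or more a's. We want non-empty runs of consecutive a's.
String: 'bbaabaa'
Walking through the string to find runs of a's:
  Run 1: positions 2-3 -> 'aa'
  Run 2: positions 5-6 -> 'aa'
Non-empty runs found: ['aa', 'aa']
Count: 2

2


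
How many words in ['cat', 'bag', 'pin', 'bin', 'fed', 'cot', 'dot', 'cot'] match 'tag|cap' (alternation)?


Alternation 'tag|cap' matches either 'tag' or 'cap'.
Checking each word:
  'cat' -> no
  'bag' -> no
  'pin' -> no
  'bin' -> no
  'fed' -> no
  'cot' -> no
  'dot' -> no
  'cot' -> no
Matches: []
Count: 0

0


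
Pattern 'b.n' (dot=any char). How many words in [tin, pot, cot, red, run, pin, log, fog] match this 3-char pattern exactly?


Pattern 'b.n' means: starts with 'b', any single char, ends with 'n'.
Checking each word (must be exactly 3 chars):
  'tin' (len=3): no
  'pot' (len=3): no
  'cot' (len=3): no
  'red' (len=3): no
  'run' (len=3): no
  'pin' (len=3): no
  'log' (len=3): no
  'fog' (len=3): no
Matching words: []
Total: 0

0


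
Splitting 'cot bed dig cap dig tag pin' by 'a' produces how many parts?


Splitting by 'a' breaks the string at each occurrence of the separator.
Text: 'cot bed dig cap dig tag pin'
Parts after split:
  Part 1: 'cot bed dig c'
  Part 2: 'p dig t'
  Part 3: 'g pin'
Total parts: 3

3


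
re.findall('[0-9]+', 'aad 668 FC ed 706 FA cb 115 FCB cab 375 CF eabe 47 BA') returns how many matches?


Pattern '[0-9]+' finds one or more digits.
Text: 'aad 668 FC ed 706 FA cb 115 FCB cab 375 CF eabe 47 BA'
Scanning for matches:
  Match 1: '668'
  Match 2: '706'
  Match 3: '115'
  Match 4: '375'
  Match 5: '47'
Total matches: 5

5


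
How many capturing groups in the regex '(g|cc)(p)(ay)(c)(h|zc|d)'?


To count capturing groups, count each '(' that starts a group.
Pattern: '(g|cc)(p)(ay)(c)(h|zc|d)'
Walking through the pattern:
  Position 0: '(' -> group #1
  Position 6: '(' -> group #2
  Position 9: '(' -> group #3
  Position 13: '(' -> group #4
  Position 16: '(' -> group #5
Total capturing groups: 5

5


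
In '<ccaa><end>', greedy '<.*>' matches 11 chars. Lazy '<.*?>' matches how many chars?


Greedy '<.*>' tries to match as MUCH as possible.
Lazy '<.*?>' tries to match as LITTLE as possible.

String: '<ccaa><end>'
Greedy '<.*>' starts at first '<' and extends to the LAST '>': '<ccaa><end>' (11 chars)
Lazy '<.*?>' starts at first '<' and stops at the FIRST '>': '<ccaa>' (6 chars)

6


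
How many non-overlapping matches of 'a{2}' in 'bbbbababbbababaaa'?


Pattern 'a{2}' matches exactly 2 consecutive a's (greedy, non-overlapping).
String: 'bbbbababbbababaaa'
Scanning for runs of a's:
  Run at pos 4: 'a' (length 1) -> 0 match(es)
  Run at pos 6: 'a' (length 1) -> 0 match(es)
  Run at pos 10: 'a' (length 1) -> 0 match(es)
  Run at pos 12: 'a' (length 1) -> 0 match(es)
  Run at pos 14: 'aaa' (length 3) -> 1 match(es)
Matches found: ['aa']
Total: 1

1


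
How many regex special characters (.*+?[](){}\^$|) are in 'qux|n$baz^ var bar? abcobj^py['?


Regex special characters are: . * + ? [ ] ( ) { } \ ^ $ |
Scanning 'qux|n$baz^ var bar? abcobj^py[':
  pos 3: '|' -> SPECIAL
  pos 5: '$' -> SPECIAL
  pos 9: '^' -> SPECIAL
  pos 18: '?' -> SPECIAL
  pos 26: '^' -> SPECIAL
  pos 29: '[' -> SPECIAL
Special chars found: ['|', '$', '^', '?', '^', '[']
Total: 6

6


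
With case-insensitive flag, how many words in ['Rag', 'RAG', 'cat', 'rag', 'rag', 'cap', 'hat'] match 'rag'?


Case-insensitive matching: compare each word's lowercase form to 'rag'.
  'Rag' -> lower='rag' -> MATCH
  'RAG' -> lower='rag' -> MATCH
  'cat' -> lower='cat' -> no
  'rag' -> lower='rag' -> MATCH
  'rag' -> lower='rag' -> MATCH
  'cap' -> lower='cap' -> no
  'hat' -> lower='hat' -> no
Matches: ['Rag', 'RAG', 'rag', 'rag']
Count: 4

4


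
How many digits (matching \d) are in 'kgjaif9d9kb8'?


\d matches any digit 0-9.
Scanning 'kgjaif9d9kb8':
  pos 6: '9' -> DIGIT
  pos 8: '9' -> DIGIT
  pos 11: '8' -> DIGIT
Digits found: ['9', '9', '8']
Total: 3

3


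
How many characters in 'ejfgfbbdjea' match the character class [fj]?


Character class [fj] matches any of: {f, j}
Scanning string 'ejfgfbbdjea' character by character:
  pos 0: 'e' -> no
  pos 1: 'j' -> MATCH
  pos 2: 'f' -> MATCH
  pos 3: 'g' -> no
  pos 4: 'f' -> MATCH
  pos 5: 'b' -> no
  pos 6: 'b' -> no
  pos 7: 'd' -> no
  pos 8: 'j' -> MATCH
  pos 9: 'e' -> no
  pos 10: 'a' -> no
Total matches: 4

4


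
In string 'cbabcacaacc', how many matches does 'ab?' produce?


Pattern 'ab?' matches 'a' optionally followed by 'b'.
String: 'cbabcacaacc'
Scanning left to right for 'a' then checking next char:
  Match 1: 'ab' (a followed by b)
  Match 2: 'a' (a not followed by b)
  Match 3: 'a' (a not followed by b)
  Match 4: 'a' (a not followed by b)
Total matches: 4

4


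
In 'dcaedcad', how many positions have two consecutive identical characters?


Looking for consecutive identical characters in 'dcaedcad':
  pos 0-1: 'd' vs 'c' -> different
  pos 1-2: 'c' vs 'a' -> different
  pos 2-3: 'a' vs 'e' -> different
  pos 3-4: 'e' vs 'd' -> different
  pos 4-5: 'd' vs 'c' -> different
  pos 5-6: 'c' vs 'a' -> different
  pos 6-7: 'a' vs 'd' -> different
Consecutive identical pairs: []
Count: 0

0


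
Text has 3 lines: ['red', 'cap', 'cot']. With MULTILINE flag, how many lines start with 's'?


With MULTILINE flag, ^ matches the start of each line.
Lines: ['red', 'cap', 'cot']
Checking which lines start with 's':
  Line 1: 'red' -> no
  Line 2: 'cap' -> no
  Line 3: 'cot' -> no
Matching lines: []
Count: 0

0


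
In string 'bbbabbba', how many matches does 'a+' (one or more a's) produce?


Pattern 'a+' matches one or more consecutive a's.
String: 'bbbabbba'
Scanning for runs of a:
  Match 1: 'a' (length 1)
  Match 2: 'a' (length 1)
Total matches: 2

2


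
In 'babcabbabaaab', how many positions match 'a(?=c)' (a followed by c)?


Lookahead 'a(?=c)' matches 'a' only when followed by 'c'.
String: 'babcabbabaaab'
Checking each position where char is 'a':
  pos 1: 'a' -> no (next='b')
  pos 4: 'a' -> no (next='b')
  pos 7: 'a' -> no (next='b')
  pos 9: 'a' -> no (next='a')
  pos 10: 'a' -> no (next='a')
  pos 11: 'a' -> no (next='b')
Matching positions: []
Count: 0

0


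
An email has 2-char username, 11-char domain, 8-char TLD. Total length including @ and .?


An email address has format: username@domain.tld
Username length: 2
'@' character: 1
Domain length: 11
'.' character: 1
TLD length: 8
Total = 2 + 1 + 11 + 1 + 8 = 23

23


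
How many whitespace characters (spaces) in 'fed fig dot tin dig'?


\s matches whitespace characters (spaces, tabs, etc.).
Text: 'fed fig dot tin dig'
This text has 5 words separated by spaces.
Number of spaces = number of words - 1 = 5 - 1 = 4

4


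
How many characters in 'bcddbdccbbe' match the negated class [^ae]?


Negated class [^ae] matches any char NOT in {a, e}
Scanning 'bcddbdccbbe':
  pos 0: 'b' -> MATCH
  pos 1: 'c' -> MATCH
  pos 2: 'd' -> MATCH
  pos 3: 'd' -> MATCH
  pos 4: 'b' -> MATCH
  pos 5: 'd' -> MATCH
  pos 6: 'c' -> MATCH
  pos 7: 'c' -> MATCH
  pos 8: 'b' -> MATCH
  pos 9: 'b' -> MATCH
  pos 10: 'e' -> no (excluded)
Total matches: 10

10


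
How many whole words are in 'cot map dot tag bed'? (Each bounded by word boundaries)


Word boundaries (\b) mark the start/end of each word.
Text: 'cot map dot tag bed'
Splitting by whitespace:
  Word 1: 'cot'
  Word 2: 'map'
  Word 3: 'dot'
  Word 4: 'tag'
  Word 5: 'bed'
Total whole words: 5

5


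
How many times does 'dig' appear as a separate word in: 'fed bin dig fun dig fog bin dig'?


Scanning each word for exact match 'dig':
  Word 1: 'fed' -> no
  Word 2: 'bin' -> no
  Word 3: 'dig' -> MATCH
  Word 4: 'fun' -> no
  Word 5: 'dig' -> MATCH
  Word 6: 'fog' -> no
  Word 7: 'bin' -> no
  Word 8: 'dig' -> MATCH
Total matches: 3

3


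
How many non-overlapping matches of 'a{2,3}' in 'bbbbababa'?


Pattern 'a{2,3}' matches between 2 and 3 consecutive a's (greedy).
String: 'bbbbababa'
Finding runs of a's and applying greedy matching:
  Run at pos 4: 'a' (length 1)
  Run at pos 6: 'a' (length 1)
  Run at pos 8: 'a' (length 1)
Matches: []
Count: 0

0


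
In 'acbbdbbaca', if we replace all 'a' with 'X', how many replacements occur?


re.sub('a', 'X', text) replaces every occurrence of 'a' with 'X'.
Text: 'acbbdbbaca'
Scanning for 'a':
  pos 0: 'a' -> replacement #1
  pos 7: 'a' -> replacement #2
  pos 9: 'a' -> replacement #3
Total replacements: 3

3


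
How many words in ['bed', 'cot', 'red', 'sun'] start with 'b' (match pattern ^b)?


Pattern ^b anchors to start of word. Check which words begin with 'b':
  'bed' -> MATCH (starts with 'b')
  'cot' -> no
  'red' -> no
  'sun' -> no
Matching words: ['bed']
Count: 1

1


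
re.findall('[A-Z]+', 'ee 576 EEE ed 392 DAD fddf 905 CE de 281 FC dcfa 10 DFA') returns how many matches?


Pattern '[A-Z]+' finds one or more uppercase letters.
Text: 'ee 576 EEE ed 392 DAD fddf 905 CE de 281 FC dcfa 10 DFA'
Scanning for matches:
  Match 1: 'EEE'
  Match 2: 'DAD'
  Match 3: 'CE'
  Match 4: 'FC'
  Match 5: 'DFA'
Total matches: 5

5


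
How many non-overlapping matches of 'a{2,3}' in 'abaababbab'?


Pattern 'a{2,3}' matches between 2 and 3 consecutive a's (greedy).
String: 'abaababbab'
Finding runs of a's and applying greedy matching:
  Run at pos 0: 'a' (length 1)
  Run at pos 2: 'aa' (length 2)
  Run at pos 5: 'a' (length 1)
  Run at pos 8: 'a' (length 1)
Matches: ['aa']
Count: 1

1


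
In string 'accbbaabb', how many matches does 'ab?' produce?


Pattern 'ab?' matches 'a' optionally followed by 'b'.
String: 'accbbaabb'
Scanning left to right for 'a' then checking next char:
  Match 1: 'a' (a not followed by b)
  Match 2: 'a' (a not followed by b)
  Match 3: 'ab' (a followed by b)
Total matches: 3

3


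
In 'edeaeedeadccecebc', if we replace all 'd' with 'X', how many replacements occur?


re.sub('d', 'X', text) replaces every occurrence of 'd' with 'X'.
Text: 'edeaeedeadccecebc'
Scanning for 'd':
  pos 1: 'd' -> replacement #1
  pos 6: 'd' -> replacement #2
  pos 9: 'd' -> replacement #3
Total replacements: 3

3


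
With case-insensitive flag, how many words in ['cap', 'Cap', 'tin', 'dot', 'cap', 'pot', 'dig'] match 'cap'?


Case-insensitive matching: compare each word's lowercase form to 'cap'.
  'cap' -> lower='cap' -> MATCH
  'Cap' -> lower='cap' -> MATCH
  'tin' -> lower='tin' -> no
  'dot' -> lower='dot' -> no
  'cap' -> lower='cap' -> MATCH
  'pot' -> lower='pot' -> no
  'dig' -> lower='dig' -> no
Matches: ['cap', 'Cap', 'cap']
Count: 3

3


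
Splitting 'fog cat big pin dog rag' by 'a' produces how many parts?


Splitting by 'a' breaks the string at each occurrence of the separator.
Text: 'fog cat big pin dog rag'
Parts after split:
  Part 1: 'fog c'
  Part 2: 't big pin dog r'
  Part 3: 'g'
Total parts: 3

3


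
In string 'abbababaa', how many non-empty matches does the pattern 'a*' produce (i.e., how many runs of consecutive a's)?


Pattern 'a*' matches zero or more a's. We want non-empty runs of consecutive a's.
String: 'abbababaa'
Walking through the string to find runs of a's:
  Run 1: positions 0-0 -> 'a'
  Run 2: positions 3-3 -> 'a'
  Run 3: positions 5-5 -> 'a'
  Run 4: positions 7-8 -> 'aa'
Non-empty runs found: ['a', 'a', 'a', 'aa']
Count: 4

4


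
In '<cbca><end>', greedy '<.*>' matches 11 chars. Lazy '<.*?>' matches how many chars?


Greedy '<.*>' tries to match as MUCH as possible.
Lazy '<.*?>' tries to match as LITTLE as possible.

String: '<cbca><end>'
Greedy '<.*>' starts at first '<' and extends to the LAST '>': '<cbca><end>' (11 chars)
Lazy '<.*?>' starts at first '<' and stops at the FIRST '>': '<cbca>' (6 chars)

6


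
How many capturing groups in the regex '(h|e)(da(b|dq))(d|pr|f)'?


To count capturing groups, count each '(' that starts a group.
Pattern: '(h|e)(da(b|dq))(d|pr|f)'
Walking through the pattern:
  Position 0: '(' -> group #1
  Position 5: '(' -> group #2
  Position 8: '(' -> group #3
  Position 15: '(' -> group #4
Total capturing groups: 4

4


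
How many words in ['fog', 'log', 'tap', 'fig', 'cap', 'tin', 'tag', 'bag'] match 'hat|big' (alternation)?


Alternation 'hat|big' matches either 'hat' or 'big'.
Checking each word:
  'fog' -> no
  'log' -> no
  'tap' -> no
  'fig' -> no
  'cap' -> no
  'tin' -> no
  'tag' -> no
  'bag' -> no
Matches: []
Count: 0

0


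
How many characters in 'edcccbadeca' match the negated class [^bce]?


Negated class [^bce] matches any char NOT in {b, c, e}
Scanning 'edcccbadeca':
  pos 0: 'e' -> no (excluded)
  pos 1: 'd' -> MATCH
  pos 2: 'c' -> no (excluded)
  pos 3: 'c' -> no (excluded)
  pos 4: 'c' -> no (excluded)
  pos 5: 'b' -> no (excluded)
  pos 6: 'a' -> MATCH
  pos 7: 'd' -> MATCH
  pos 8: 'e' -> no (excluded)
  pos 9: 'c' -> no (excluded)
  pos 10: 'a' -> MATCH
Total matches: 4

4


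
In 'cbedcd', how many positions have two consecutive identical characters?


Looking for consecutive identical characters in 'cbedcd':
  pos 0-1: 'c' vs 'b' -> different
  pos 1-2: 'b' vs 'e' -> different
  pos 2-3: 'e' vs 'd' -> different
  pos 3-4: 'd' vs 'c' -> different
  pos 4-5: 'c' vs 'd' -> different
Consecutive identical pairs: []
Count: 0

0


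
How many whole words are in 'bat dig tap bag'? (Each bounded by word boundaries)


Word boundaries (\b) mark the start/end of each word.
Text: 'bat dig tap bag'
Splitting by whitespace:
  Word 1: 'bat'
  Word 2: 'dig'
  Word 3: 'tap'
  Word 4: 'bag'
Total whole words: 4

4


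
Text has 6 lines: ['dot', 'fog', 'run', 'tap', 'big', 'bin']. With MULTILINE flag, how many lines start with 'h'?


With MULTILINE flag, ^ matches the start of each line.
Lines: ['dot', 'fog', 'run', 'tap', 'big', 'bin']
Checking which lines start with 'h':
  Line 1: 'dot' -> no
  Line 2: 'fog' -> no
  Line 3: 'run' -> no
  Line 4: 'tap' -> no
  Line 5: 'big' -> no
  Line 6: 'bin' -> no
Matching lines: []
Count: 0

0


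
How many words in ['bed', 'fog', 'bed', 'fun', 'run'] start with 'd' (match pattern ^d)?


Pattern ^d anchors to start of word. Check which words begin with 'd':
  'bed' -> no
  'fog' -> no
  'bed' -> no
  'fun' -> no
  'run' -> no
Matching words: []
Count: 0

0


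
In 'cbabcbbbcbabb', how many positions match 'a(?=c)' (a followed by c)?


Lookahead 'a(?=c)' matches 'a' only when followed by 'c'.
String: 'cbabcbbbcbabb'
Checking each position where char is 'a':
  pos 2: 'a' -> no (next='b')
  pos 10: 'a' -> no (next='b')
Matching positions: []
Count: 0

0


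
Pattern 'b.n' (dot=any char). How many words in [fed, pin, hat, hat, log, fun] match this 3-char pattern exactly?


Pattern 'b.n' means: starts with 'b', any single char, ends with 'n'.
Checking each word (must be exactly 3 chars):
  'fed' (len=3): no
  'pin' (len=3): no
  'hat' (len=3): no
  'hat' (len=3): no
  'log' (len=3): no
  'fun' (len=3): no
Matching words: []
Total: 0

0


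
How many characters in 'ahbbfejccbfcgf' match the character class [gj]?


Character class [gj] matches any of: {g, j}
Scanning string 'ahbbfejccbfcgf' character by character:
  pos 0: 'a' -> no
  pos 1: 'h' -> no
  pos 2: 'b' -> no
  pos 3: 'b' -> no
  pos 4: 'f' -> no
  pos 5: 'e' -> no
  pos 6: 'j' -> MATCH
  pos 7: 'c' -> no
  pos 8: 'c' -> no
  pos 9: 'b' -> no
  pos 10: 'f' -> no
  pos 11: 'c' -> no
  pos 12: 'g' -> MATCH
  pos 13: 'f' -> no
Total matches: 2

2


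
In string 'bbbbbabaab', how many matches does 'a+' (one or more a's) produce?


Pattern 'a+' matches one or more consecutive a's.
String: 'bbbbbabaab'
Scanning for runs of a:
  Match 1: 'a' (length 1)
  Match 2: 'aa' (length 2)
Total matches: 2

2


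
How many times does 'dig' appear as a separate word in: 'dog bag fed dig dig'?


Scanning each word for exact match 'dig':
  Word 1: 'dog' -> no
  Word 2: 'bag' -> no
  Word 3: 'fed' -> no
  Word 4: 'dig' -> MATCH
  Word 5: 'dig' -> MATCH
Total matches: 2

2


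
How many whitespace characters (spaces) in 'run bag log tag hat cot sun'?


\s matches whitespace characters (spaces, tabs, etc.).
Text: 'run bag log tag hat cot sun'
This text has 7 words separated by spaces.
Number of spaces = number of words - 1 = 7 - 1 = 6

6


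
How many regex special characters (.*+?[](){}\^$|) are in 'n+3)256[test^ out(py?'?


Regex special characters are: . * + ? [ ] ( ) { } \ ^ $ |
Scanning 'n+3)256[test^ out(py?':
  pos 1: '+' -> SPECIAL
  pos 3: ')' -> SPECIAL
  pos 7: '[' -> SPECIAL
  pos 12: '^' -> SPECIAL
  pos 17: '(' -> SPECIAL
  pos 20: '?' -> SPECIAL
Special chars found: ['+', ')', '[', '^', '(', '?']
Total: 6

6


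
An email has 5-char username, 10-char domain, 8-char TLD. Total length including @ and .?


An email address has format: username@domain.tld
Username length: 5
'@' character: 1
Domain length: 10
'.' character: 1
TLD length: 8
Total = 5 + 1 + 10 + 1 + 8 = 25

25


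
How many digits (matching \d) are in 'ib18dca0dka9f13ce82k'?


\d matches any digit 0-9.
Scanning 'ib18dca0dka9f13ce82k':
  pos 2: '1' -> DIGIT
  pos 3: '8' -> DIGIT
  pos 7: '0' -> DIGIT
  pos 11: '9' -> DIGIT
  pos 13: '1' -> DIGIT
  pos 14: '3' -> DIGIT
  pos 17: '8' -> DIGIT
  pos 18: '2' -> DIGIT
Digits found: ['1', '8', '0', '9', '1', '3', '8', '2']
Total: 8

8


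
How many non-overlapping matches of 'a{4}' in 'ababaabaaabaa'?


Pattern 'a{4}' matches exactly 4 consecutive a's (greedy, non-overlapping).
String: 'ababaabaaabaa'
Scanning for runs of a's:
  Run at pos 0: 'a' (length 1) -> 0 match(es)
  Run at pos 2: 'a' (length 1) -> 0 match(es)
  Run at pos 4: 'aa' (length 2) -> 0 match(es)
  Run at pos 7: 'aaa' (length 3) -> 0 match(es)
  Run at pos 11: 'aa' (length 2) -> 0 match(es)
Matches found: []
Total: 0

0


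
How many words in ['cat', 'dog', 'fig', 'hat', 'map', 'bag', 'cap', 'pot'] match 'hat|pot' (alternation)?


Alternation 'hat|pot' matches either 'hat' or 'pot'.
Checking each word:
  'cat' -> no
  'dog' -> no
  'fig' -> no
  'hat' -> MATCH
  'map' -> no
  'bag' -> no
  'cap' -> no
  'pot' -> MATCH
Matches: ['hat', 'pot']
Count: 2

2


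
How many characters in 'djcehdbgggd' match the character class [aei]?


Character class [aei] matches any of: {a, e, i}
Scanning string 'djcehdbgggd' character by character:
  pos 0: 'd' -> no
  pos 1: 'j' -> no
  pos 2: 'c' -> no
  pos 3: 'e' -> MATCH
  pos 4: 'h' -> no
  pos 5: 'd' -> no
  pos 6: 'b' -> no
  pos 7: 'g' -> no
  pos 8: 'g' -> no
  pos 9: 'g' -> no
  pos 10: 'd' -> no
Total matches: 1

1


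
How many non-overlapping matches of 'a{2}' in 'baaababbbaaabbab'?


Pattern 'a{2}' matches exactly 2 consecutive a's (greedy, non-overlapping).
String: 'baaababbbaaabbab'
Scanning for runs of a's:
  Run at pos 1: 'aaa' (length 3) -> 1 match(es)
  Run at pos 5: 'a' (length 1) -> 0 match(es)
  Run at pos 9: 'aaa' (length 3) -> 1 match(es)
  Run at pos 14: 'a' (length 1) -> 0 match(es)
Matches found: ['aa', 'aa']
Total: 2

2


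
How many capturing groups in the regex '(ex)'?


To count capturing groups, count each '(' that starts a group.
Pattern: '(ex)'
Walking through the pattern:
  Position 0: '(' -> group #1
Total capturing groups: 1

1


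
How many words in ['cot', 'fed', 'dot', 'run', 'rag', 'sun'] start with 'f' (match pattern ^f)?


Pattern ^f anchors to start of word. Check which words begin with 'f':
  'cot' -> no
  'fed' -> MATCH (starts with 'f')
  'dot' -> no
  'run' -> no
  'rag' -> no
  'sun' -> no
Matching words: ['fed']
Count: 1

1


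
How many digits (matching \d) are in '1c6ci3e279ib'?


\d matches any digit 0-9.
Scanning '1c6ci3e279ib':
  pos 0: '1' -> DIGIT
  pos 2: '6' -> DIGIT
  pos 5: '3' -> DIGIT
  pos 7: '2' -> DIGIT
  pos 8: '7' -> DIGIT
  pos 9: '9' -> DIGIT
Digits found: ['1', '6', '3', '2', '7', '9']
Total: 6

6


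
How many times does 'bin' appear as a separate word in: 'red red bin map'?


Scanning each word for exact match 'bin':
  Word 1: 'red' -> no
  Word 2: 'red' -> no
  Word 3: 'bin' -> MATCH
  Word 4: 'map' -> no
Total matches: 1

1


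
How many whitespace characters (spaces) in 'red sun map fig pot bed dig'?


\s matches whitespace characters (spaces, tabs, etc.).
Text: 'red sun map fig pot bed dig'
This text has 7 words separated by spaces.
Number of spaces = number of words - 1 = 7 - 1 = 6

6


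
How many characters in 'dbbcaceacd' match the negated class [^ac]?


Negated class [^ac] matches any char NOT in {a, c}
Scanning 'dbbcaceacd':
  pos 0: 'd' -> MATCH
  pos 1: 'b' -> MATCH
  pos 2: 'b' -> MATCH
  pos 3: 'c' -> no (excluded)
  pos 4: 'a' -> no (excluded)
  pos 5: 'c' -> no (excluded)
  pos 6: 'e' -> MATCH
  pos 7: 'a' -> no (excluded)
  pos 8: 'c' -> no (excluded)
  pos 9: 'd' -> MATCH
Total matches: 5

5


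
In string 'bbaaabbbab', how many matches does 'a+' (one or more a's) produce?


Pattern 'a+' matches one or more consecutive a's.
String: 'bbaaabbbab'
Scanning for runs of a:
  Match 1: 'aaa' (length 3)
  Match 2: 'a' (length 1)
Total matches: 2

2


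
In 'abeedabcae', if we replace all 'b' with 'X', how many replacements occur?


re.sub('b', 'X', text) replaces every occurrence of 'b' with 'X'.
Text: 'abeedabcae'
Scanning for 'b':
  pos 1: 'b' -> replacement #1
  pos 6: 'b' -> replacement #2
Total replacements: 2

2


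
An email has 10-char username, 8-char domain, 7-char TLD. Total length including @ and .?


An email address has format: username@domain.tld
Username length: 10
'@' character: 1
Domain length: 8
'.' character: 1
TLD length: 7
Total = 10 + 1 + 8 + 1 + 7 = 27

27


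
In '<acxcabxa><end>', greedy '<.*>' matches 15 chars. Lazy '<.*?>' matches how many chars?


Greedy '<.*>' tries to match as MUCH as possible.
Lazy '<.*?>' tries to match as LITTLE as possible.

String: '<acxcabxa><end>'
Greedy '<.*>' starts at first '<' and extends to the LAST '>': '<acxcabxa><end>' (15 chars)
Lazy '<.*?>' starts at first '<' and stops at the FIRST '>': '<acxcabxa>' (10 chars)

10


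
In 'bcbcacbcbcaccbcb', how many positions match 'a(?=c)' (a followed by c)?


Lookahead 'a(?=c)' matches 'a' only when followed by 'c'.
String: 'bcbcacbcbcaccbcb'
Checking each position where char is 'a':
  pos 4: 'a' -> MATCH (next='c')
  pos 10: 'a' -> MATCH (next='c')
Matching positions: [4, 10]
Count: 2

2


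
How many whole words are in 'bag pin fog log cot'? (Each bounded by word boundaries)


Word boundaries (\b) mark the start/end of each word.
Text: 'bag pin fog log cot'
Splitting by whitespace:
  Word 1: 'bag'
  Word 2: 'pin'
  Word 3: 'fog'
  Word 4: 'log'
  Word 5: 'cot'
Total whole words: 5

5


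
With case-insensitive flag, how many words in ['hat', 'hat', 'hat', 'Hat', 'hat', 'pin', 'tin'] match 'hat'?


Case-insensitive matching: compare each word's lowercase form to 'hat'.
  'hat' -> lower='hat' -> MATCH
  'hat' -> lower='hat' -> MATCH
  'hat' -> lower='hat' -> MATCH
  'Hat' -> lower='hat' -> MATCH
  'hat' -> lower='hat' -> MATCH
  'pin' -> lower='pin' -> no
  'tin' -> lower='tin' -> no
Matches: ['hat', 'hat', 'hat', 'Hat', 'hat']
Count: 5

5


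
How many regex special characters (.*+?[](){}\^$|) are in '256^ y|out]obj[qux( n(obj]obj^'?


Regex special characters are: . * + ? [ ] ( ) { } \ ^ $ |
Scanning '256^ y|out]obj[qux( n(obj]obj^':
  pos 3: '^' -> SPECIAL
  pos 6: '|' -> SPECIAL
  pos 10: ']' -> SPECIAL
  pos 14: '[' -> SPECIAL
  pos 18: '(' -> SPECIAL
  pos 21: '(' -> SPECIAL
  pos 25: ']' -> SPECIAL
  pos 29: '^' -> SPECIAL
Special chars found: ['^', '|', ']', '[', '(', '(', ']', '^']
Total: 8

8


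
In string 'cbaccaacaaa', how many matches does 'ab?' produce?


Pattern 'ab?' matches 'a' optionally followed by 'b'.
String: 'cbaccaacaaa'
Scanning left to right for 'a' then checking next char:
  Match 1: 'a' (a not followed by b)
  Match 2: 'a' (a not followed by b)
  Match 3: 'a' (a not followed by b)
  Match 4: 'a' (a not followed by b)
  Match 5: 'a' (a not followed by b)
  Match 6: 'a' (a not followed by b)
Total matches: 6

6


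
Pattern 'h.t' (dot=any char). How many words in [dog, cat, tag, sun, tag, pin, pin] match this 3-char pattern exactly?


Pattern 'h.t' means: starts with 'h', any single char, ends with 't'.
Checking each word (must be exactly 3 chars):
  'dog' (len=3): no
  'cat' (len=3): no
  'tag' (len=3): no
  'sun' (len=3): no
  'tag' (len=3): no
  'pin' (len=3): no
  'pin' (len=3): no
Matching words: []
Total: 0

0


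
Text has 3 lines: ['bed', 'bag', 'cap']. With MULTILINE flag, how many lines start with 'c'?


With MULTILINE flag, ^ matches the start of each line.
Lines: ['bed', 'bag', 'cap']
Checking which lines start with 'c':
  Line 1: 'bed' -> no
  Line 2: 'bag' -> no
  Line 3: 'cap' -> MATCH
Matching lines: ['cap']
Count: 1

1


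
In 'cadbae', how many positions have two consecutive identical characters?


Looking for consecutive identical characters in 'cadbae':
  pos 0-1: 'c' vs 'a' -> different
  pos 1-2: 'a' vs 'd' -> different
  pos 2-3: 'd' vs 'b' -> different
  pos 3-4: 'b' vs 'a' -> different
  pos 4-5: 'a' vs 'e' -> different
Consecutive identical pairs: []
Count: 0

0
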